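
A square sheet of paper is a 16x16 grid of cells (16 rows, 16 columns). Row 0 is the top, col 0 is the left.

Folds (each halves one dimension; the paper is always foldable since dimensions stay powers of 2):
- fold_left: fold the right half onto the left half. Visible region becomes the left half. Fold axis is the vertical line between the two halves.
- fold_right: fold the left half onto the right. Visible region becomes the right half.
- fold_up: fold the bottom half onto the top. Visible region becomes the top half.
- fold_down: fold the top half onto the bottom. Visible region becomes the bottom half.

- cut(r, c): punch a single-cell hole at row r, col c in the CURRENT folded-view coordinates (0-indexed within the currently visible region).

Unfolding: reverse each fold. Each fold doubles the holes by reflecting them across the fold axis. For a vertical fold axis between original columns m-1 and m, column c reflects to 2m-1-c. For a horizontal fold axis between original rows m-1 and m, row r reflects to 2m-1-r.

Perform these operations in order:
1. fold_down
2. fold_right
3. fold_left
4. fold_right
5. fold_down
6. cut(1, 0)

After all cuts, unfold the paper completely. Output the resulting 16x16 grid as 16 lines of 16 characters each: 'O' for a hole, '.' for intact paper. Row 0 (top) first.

Op 1 fold_down: fold axis h@8; visible region now rows[8,16) x cols[0,16) = 8x16
Op 2 fold_right: fold axis v@8; visible region now rows[8,16) x cols[8,16) = 8x8
Op 3 fold_left: fold axis v@12; visible region now rows[8,16) x cols[8,12) = 8x4
Op 4 fold_right: fold axis v@10; visible region now rows[8,16) x cols[10,12) = 8x2
Op 5 fold_down: fold axis h@12; visible region now rows[12,16) x cols[10,12) = 4x2
Op 6 cut(1, 0): punch at orig (13,10); cuts so far [(13, 10)]; region rows[12,16) x cols[10,12) = 4x2
Unfold 1 (reflect across h@12): 2 holes -> [(10, 10), (13, 10)]
Unfold 2 (reflect across v@10): 4 holes -> [(10, 9), (10, 10), (13, 9), (13, 10)]
Unfold 3 (reflect across v@12): 8 holes -> [(10, 9), (10, 10), (10, 13), (10, 14), (13, 9), (13, 10), (13, 13), (13, 14)]
Unfold 4 (reflect across v@8): 16 holes -> [(10, 1), (10, 2), (10, 5), (10, 6), (10, 9), (10, 10), (10, 13), (10, 14), (13, 1), (13, 2), (13, 5), (13, 6), (13, 9), (13, 10), (13, 13), (13, 14)]
Unfold 5 (reflect across h@8): 32 holes -> [(2, 1), (2, 2), (2, 5), (2, 6), (2, 9), (2, 10), (2, 13), (2, 14), (5, 1), (5, 2), (5, 5), (5, 6), (5, 9), (5, 10), (5, 13), (5, 14), (10, 1), (10, 2), (10, 5), (10, 6), (10, 9), (10, 10), (10, 13), (10, 14), (13, 1), (13, 2), (13, 5), (13, 6), (13, 9), (13, 10), (13, 13), (13, 14)]

Answer: ................
................
.OO..OO..OO..OO.
................
................
.OO..OO..OO..OO.
................
................
................
................
.OO..OO..OO..OO.
................
................
.OO..OO..OO..OO.
................
................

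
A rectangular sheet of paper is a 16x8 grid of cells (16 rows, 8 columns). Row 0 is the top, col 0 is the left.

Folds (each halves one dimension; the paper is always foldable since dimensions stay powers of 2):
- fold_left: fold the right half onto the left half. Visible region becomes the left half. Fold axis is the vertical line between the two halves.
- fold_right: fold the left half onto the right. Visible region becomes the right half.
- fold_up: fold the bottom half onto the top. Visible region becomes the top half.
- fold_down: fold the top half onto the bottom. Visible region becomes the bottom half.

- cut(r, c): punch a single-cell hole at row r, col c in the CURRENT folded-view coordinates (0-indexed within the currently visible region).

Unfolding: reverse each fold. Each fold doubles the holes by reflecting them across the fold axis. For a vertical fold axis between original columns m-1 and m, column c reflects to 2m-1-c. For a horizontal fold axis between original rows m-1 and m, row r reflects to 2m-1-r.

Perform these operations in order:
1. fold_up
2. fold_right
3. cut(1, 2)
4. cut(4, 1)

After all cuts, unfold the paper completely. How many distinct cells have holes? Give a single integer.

Answer: 8

Derivation:
Op 1 fold_up: fold axis h@8; visible region now rows[0,8) x cols[0,8) = 8x8
Op 2 fold_right: fold axis v@4; visible region now rows[0,8) x cols[4,8) = 8x4
Op 3 cut(1, 2): punch at orig (1,6); cuts so far [(1, 6)]; region rows[0,8) x cols[4,8) = 8x4
Op 4 cut(4, 1): punch at orig (4,5); cuts so far [(1, 6), (4, 5)]; region rows[0,8) x cols[4,8) = 8x4
Unfold 1 (reflect across v@4): 4 holes -> [(1, 1), (1, 6), (4, 2), (4, 5)]
Unfold 2 (reflect across h@8): 8 holes -> [(1, 1), (1, 6), (4, 2), (4, 5), (11, 2), (11, 5), (14, 1), (14, 6)]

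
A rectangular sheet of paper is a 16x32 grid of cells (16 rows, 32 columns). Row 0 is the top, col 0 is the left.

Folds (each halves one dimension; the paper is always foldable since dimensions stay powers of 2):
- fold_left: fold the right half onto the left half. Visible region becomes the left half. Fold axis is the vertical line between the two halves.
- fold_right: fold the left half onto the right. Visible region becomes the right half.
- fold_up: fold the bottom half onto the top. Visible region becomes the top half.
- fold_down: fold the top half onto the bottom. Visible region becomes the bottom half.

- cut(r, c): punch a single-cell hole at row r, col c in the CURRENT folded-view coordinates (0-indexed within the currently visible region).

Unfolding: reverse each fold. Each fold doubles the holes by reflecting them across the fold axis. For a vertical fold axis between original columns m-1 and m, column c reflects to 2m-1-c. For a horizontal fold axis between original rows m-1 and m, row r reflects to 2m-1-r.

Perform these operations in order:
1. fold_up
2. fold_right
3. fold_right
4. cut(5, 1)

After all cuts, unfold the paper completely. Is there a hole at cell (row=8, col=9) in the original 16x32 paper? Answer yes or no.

Answer: no

Derivation:
Op 1 fold_up: fold axis h@8; visible region now rows[0,8) x cols[0,32) = 8x32
Op 2 fold_right: fold axis v@16; visible region now rows[0,8) x cols[16,32) = 8x16
Op 3 fold_right: fold axis v@24; visible region now rows[0,8) x cols[24,32) = 8x8
Op 4 cut(5, 1): punch at orig (5,25); cuts so far [(5, 25)]; region rows[0,8) x cols[24,32) = 8x8
Unfold 1 (reflect across v@24): 2 holes -> [(5, 22), (5, 25)]
Unfold 2 (reflect across v@16): 4 holes -> [(5, 6), (5, 9), (5, 22), (5, 25)]
Unfold 3 (reflect across h@8): 8 holes -> [(5, 6), (5, 9), (5, 22), (5, 25), (10, 6), (10, 9), (10, 22), (10, 25)]
Holes: [(5, 6), (5, 9), (5, 22), (5, 25), (10, 6), (10, 9), (10, 22), (10, 25)]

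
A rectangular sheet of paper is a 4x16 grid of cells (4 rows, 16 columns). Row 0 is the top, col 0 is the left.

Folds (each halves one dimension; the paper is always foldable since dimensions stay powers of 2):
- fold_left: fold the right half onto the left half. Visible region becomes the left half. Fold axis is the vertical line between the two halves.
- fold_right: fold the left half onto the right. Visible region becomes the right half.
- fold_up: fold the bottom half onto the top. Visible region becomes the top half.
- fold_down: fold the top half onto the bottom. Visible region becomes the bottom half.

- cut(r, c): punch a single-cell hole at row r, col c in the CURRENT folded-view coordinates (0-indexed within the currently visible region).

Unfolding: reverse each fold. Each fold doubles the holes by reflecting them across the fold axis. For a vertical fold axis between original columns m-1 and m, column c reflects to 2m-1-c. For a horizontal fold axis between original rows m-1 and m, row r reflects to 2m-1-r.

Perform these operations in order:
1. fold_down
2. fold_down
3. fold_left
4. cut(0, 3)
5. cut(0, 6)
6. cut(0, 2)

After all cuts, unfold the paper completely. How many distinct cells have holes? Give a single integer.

Op 1 fold_down: fold axis h@2; visible region now rows[2,4) x cols[0,16) = 2x16
Op 2 fold_down: fold axis h@3; visible region now rows[3,4) x cols[0,16) = 1x16
Op 3 fold_left: fold axis v@8; visible region now rows[3,4) x cols[0,8) = 1x8
Op 4 cut(0, 3): punch at orig (3,3); cuts so far [(3, 3)]; region rows[3,4) x cols[0,8) = 1x8
Op 5 cut(0, 6): punch at orig (3,6); cuts so far [(3, 3), (3, 6)]; region rows[3,4) x cols[0,8) = 1x8
Op 6 cut(0, 2): punch at orig (3,2); cuts so far [(3, 2), (3, 3), (3, 6)]; region rows[3,4) x cols[0,8) = 1x8
Unfold 1 (reflect across v@8): 6 holes -> [(3, 2), (3, 3), (3, 6), (3, 9), (3, 12), (3, 13)]
Unfold 2 (reflect across h@3): 12 holes -> [(2, 2), (2, 3), (2, 6), (2, 9), (2, 12), (2, 13), (3, 2), (3, 3), (3, 6), (3, 9), (3, 12), (3, 13)]
Unfold 3 (reflect across h@2): 24 holes -> [(0, 2), (0, 3), (0, 6), (0, 9), (0, 12), (0, 13), (1, 2), (1, 3), (1, 6), (1, 9), (1, 12), (1, 13), (2, 2), (2, 3), (2, 6), (2, 9), (2, 12), (2, 13), (3, 2), (3, 3), (3, 6), (3, 9), (3, 12), (3, 13)]

Answer: 24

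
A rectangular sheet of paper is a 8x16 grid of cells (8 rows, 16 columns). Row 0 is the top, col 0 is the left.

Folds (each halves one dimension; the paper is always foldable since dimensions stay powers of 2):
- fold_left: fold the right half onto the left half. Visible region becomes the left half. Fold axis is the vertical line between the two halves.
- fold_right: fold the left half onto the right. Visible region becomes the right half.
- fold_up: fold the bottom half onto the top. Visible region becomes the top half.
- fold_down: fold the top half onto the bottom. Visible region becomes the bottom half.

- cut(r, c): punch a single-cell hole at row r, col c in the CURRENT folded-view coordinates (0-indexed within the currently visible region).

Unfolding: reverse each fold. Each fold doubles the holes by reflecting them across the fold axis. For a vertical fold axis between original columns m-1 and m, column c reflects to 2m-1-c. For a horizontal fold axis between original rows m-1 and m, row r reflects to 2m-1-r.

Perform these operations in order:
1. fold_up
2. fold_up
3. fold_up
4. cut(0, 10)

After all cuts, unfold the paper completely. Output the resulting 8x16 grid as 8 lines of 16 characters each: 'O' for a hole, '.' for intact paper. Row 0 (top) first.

Op 1 fold_up: fold axis h@4; visible region now rows[0,4) x cols[0,16) = 4x16
Op 2 fold_up: fold axis h@2; visible region now rows[0,2) x cols[0,16) = 2x16
Op 3 fold_up: fold axis h@1; visible region now rows[0,1) x cols[0,16) = 1x16
Op 4 cut(0, 10): punch at orig (0,10); cuts so far [(0, 10)]; region rows[0,1) x cols[0,16) = 1x16
Unfold 1 (reflect across h@1): 2 holes -> [(0, 10), (1, 10)]
Unfold 2 (reflect across h@2): 4 holes -> [(0, 10), (1, 10), (2, 10), (3, 10)]
Unfold 3 (reflect across h@4): 8 holes -> [(0, 10), (1, 10), (2, 10), (3, 10), (4, 10), (5, 10), (6, 10), (7, 10)]

Answer: ..........O.....
..........O.....
..........O.....
..........O.....
..........O.....
..........O.....
..........O.....
..........O.....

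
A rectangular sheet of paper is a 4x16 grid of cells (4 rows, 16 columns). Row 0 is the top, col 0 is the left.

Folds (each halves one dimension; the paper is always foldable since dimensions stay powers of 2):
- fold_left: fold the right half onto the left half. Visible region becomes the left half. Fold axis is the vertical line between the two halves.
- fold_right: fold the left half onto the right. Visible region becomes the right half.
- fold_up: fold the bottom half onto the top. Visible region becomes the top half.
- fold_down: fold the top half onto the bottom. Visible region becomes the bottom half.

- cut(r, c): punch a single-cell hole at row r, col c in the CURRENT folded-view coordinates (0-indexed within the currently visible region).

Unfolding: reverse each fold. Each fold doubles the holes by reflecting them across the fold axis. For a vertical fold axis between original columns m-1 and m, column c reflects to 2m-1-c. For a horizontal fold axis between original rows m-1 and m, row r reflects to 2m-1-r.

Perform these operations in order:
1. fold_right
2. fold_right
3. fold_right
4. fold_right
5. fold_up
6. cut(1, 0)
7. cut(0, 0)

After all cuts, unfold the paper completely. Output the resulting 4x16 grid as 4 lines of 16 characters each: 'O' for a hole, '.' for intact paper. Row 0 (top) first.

Answer: OOOOOOOOOOOOOOOO
OOOOOOOOOOOOOOOO
OOOOOOOOOOOOOOOO
OOOOOOOOOOOOOOOO

Derivation:
Op 1 fold_right: fold axis v@8; visible region now rows[0,4) x cols[8,16) = 4x8
Op 2 fold_right: fold axis v@12; visible region now rows[0,4) x cols[12,16) = 4x4
Op 3 fold_right: fold axis v@14; visible region now rows[0,4) x cols[14,16) = 4x2
Op 4 fold_right: fold axis v@15; visible region now rows[0,4) x cols[15,16) = 4x1
Op 5 fold_up: fold axis h@2; visible region now rows[0,2) x cols[15,16) = 2x1
Op 6 cut(1, 0): punch at orig (1,15); cuts so far [(1, 15)]; region rows[0,2) x cols[15,16) = 2x1
Op 7 cut(0, 0): punch at orig (0,15); cuts so far [(0, 15), (1, 15)]; region rows[0,2) x cols[15,16) = 2x1
Unfold 1 (reflect across h@2): 4 holes -> [(0, 15), (1, 15), (2, 15), (3, 15)]
Unfold 2 (reflect across v@15): 8 holes -> [(0, 14), (0, 15), (1, 14), (1, 15), (2, 14), (2, 15), (3, 14), (3, 15)]
Unfold 3 (reflect across v@14): 16 holes -> [(0, 12), (0, 13), (0, 14), (0, 15), (1, 12), (1, 13), (1, 14), (1, 15), (2, 12), (2, 13), (2, 14), (2, 15), (3, 12), (3, 13), (3, 14), (3, 15)]
Unfold 4 (reflect across v@12): 32 holes -> [(0, 8), (0, 9), (0, 10), (0, 11), (0, 12), (0, 13), (0, 14), (0, 15), (1, 8), (1, 9), (1, 10), (1, 11), (1, 12), (1, 13), (1, 14), (1, 15), (2, 8), (2, 9), (2, 10), (2, 11), (2, 12), (2, 13), (2, 14), (2, 15), (3, 8), (3, 9), (3, 10), (3, 11), (3, 12), (3, 13), (3, 14), (3, 15)]
Unfold 5 (reflect across v@8): 64 holes -> [(0, 0), (0, 1), (0, 2), (0, 3), (0, 4), (0, 5), (0, 6), (0, 7), (0, 8), (0, 9), (0, 10), (0, 11), (0, 12), (0, 13), (0, 14), (0, 15), (1, 0), (1, 1), (1, 2), (1, 3), (1, 4), (1, 5), (1, 6), (1, 7), (1, 8), (1, 9), (1, 10), (1, 11), (1, 12), (1, 13), (1, 14), (1, 15), (2, 0), (2, 1), (2, 2), (2, 3), (2, 4), (2, 5), (2, 6), (2, 7), (2, 8), (2, 9), (2, 10), (2, 11), (2, 12), (2, 13), (2, 14), (2, 15), (3, 0), (3, 1), (3, 2), (3, 3), (3, 4), (3, 5), (3, 6), (3, 7), (3, 8), (3, 9), (3, 10), (3, 11), (3, 12), (3, 13), (3, 14), (3, 15)]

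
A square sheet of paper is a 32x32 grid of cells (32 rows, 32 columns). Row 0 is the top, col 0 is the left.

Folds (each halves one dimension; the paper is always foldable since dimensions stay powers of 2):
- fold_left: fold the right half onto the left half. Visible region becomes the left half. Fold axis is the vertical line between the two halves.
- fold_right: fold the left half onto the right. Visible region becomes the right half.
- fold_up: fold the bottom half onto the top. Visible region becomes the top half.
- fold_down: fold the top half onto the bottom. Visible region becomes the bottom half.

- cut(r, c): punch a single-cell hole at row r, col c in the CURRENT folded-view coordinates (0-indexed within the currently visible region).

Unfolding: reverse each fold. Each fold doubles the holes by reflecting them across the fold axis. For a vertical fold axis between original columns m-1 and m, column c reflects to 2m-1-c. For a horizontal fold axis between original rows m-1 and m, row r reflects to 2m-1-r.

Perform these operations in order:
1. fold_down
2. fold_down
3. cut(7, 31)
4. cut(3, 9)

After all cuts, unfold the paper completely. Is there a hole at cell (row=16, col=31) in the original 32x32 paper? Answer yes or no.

Op 1 fold_down: fold axis h@16; visible region now rows[16,32) x cols[0,32) = 16x32
Op 2 fold_down: fold axis h@24; visible region now rows[24,32) x cols[0,32) = 8x32
Op 3 cut(7, 31): punch at orig (31,31); cuts so far [(31, 31)]; region rows[24,32) x cols[0,32) = 8x32
Op 4 cut(3, 9): punch at orig (27,9); cuts so far [(27, 9), (31, 31)]; region rows[24,32) x cols[0,32) = 8x32
Unfold 1 (reflect across h@24): 4 holes -> [(16, 31), (20, 9), (27, 9), (31, 31)]
Unfold 2 (reflect across h@16): 8 holes -> [(0, 31), (4, 9), (11, 9), (15, 31), (16, 31), (20, 9), (27, 9), (31, 31)]
Holes: [(0, 31), (4, 9), (11, 9), (15, 31), (16, 31), (20, 9), (27, 9), (31, 31)]

Answer: yes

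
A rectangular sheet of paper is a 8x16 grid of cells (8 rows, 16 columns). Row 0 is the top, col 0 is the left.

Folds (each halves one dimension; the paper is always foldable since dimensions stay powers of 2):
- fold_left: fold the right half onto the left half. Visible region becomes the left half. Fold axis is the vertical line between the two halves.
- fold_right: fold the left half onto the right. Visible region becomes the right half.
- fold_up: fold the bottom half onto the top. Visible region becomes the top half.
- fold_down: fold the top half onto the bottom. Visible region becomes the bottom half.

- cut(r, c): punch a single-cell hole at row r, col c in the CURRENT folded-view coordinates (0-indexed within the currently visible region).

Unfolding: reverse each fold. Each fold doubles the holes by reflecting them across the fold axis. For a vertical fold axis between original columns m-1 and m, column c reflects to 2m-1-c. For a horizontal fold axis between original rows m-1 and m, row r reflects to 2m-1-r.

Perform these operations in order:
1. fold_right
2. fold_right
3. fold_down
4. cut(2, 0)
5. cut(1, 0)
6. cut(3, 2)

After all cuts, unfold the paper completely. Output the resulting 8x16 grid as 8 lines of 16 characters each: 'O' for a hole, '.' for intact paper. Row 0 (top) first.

Op 1 fold_right: fold axis v@8; visible region now rows[0,8) x cols[8,16) = 8x8
Op 2 fold_right: fold axis v@12; visible region now rows[0,8) x cols[12,16) = 8x4
Op 3 fold_down: fold axis h@4; visible region now rows[4,8) x cols[12,16) = 4x4
Op 4 cut(2, 0): punch at orig (6,12); cuts so far [(6, 12)]; region rows[4,8) x cols[12,16) = 4x4
Op 5 cut(1, 0): punch at orig (5,12); cuts so far [(5, 12), (6, 12)]; region rows[4,8) x cols[12,16) = 4x4
Op 6 cut(3, 2): punch at orig (7,14); cuts so far [(5, 12), (6, 12), (7, 14)]; region rows[4,8) x cols[12,16) = 4x4
Unfold 1 (reflect across h@4): 6 holes -> [(0, 14), (1, 12), (2, 12), (5, 12), (6, 12), (7, 14)]
Unfold 2 (reflect across v@12): 12 holes -> [(0, 9), (0, 14), (1, 11), (1, 12), (2, 11), (2, 12), (5, 11), (5, 12), (6, 11), (6, 12), (7, 9), (7, 14)]
Unfold 3 (reflect across v@8): 24 holes -> [(0, 1), (0, 6), (0, 9), (0, 14), (1, 3), (1, 4), (1, 11), (1, 12), (2, 3), (2, 4), (2, 11), (2, 12), (5, 3), (5, 4), (5, 11), (5, 12), (6, 3), (6, 4), (6, 11), (6, 12), (7, 1), (7, 6), (7, 9), (7, 14)]

Answer: .O....O..O....O.
...OO......OO...
...OO......OO...
................
................
...OO......OO...
...OO......OO...
.O....O..O....O.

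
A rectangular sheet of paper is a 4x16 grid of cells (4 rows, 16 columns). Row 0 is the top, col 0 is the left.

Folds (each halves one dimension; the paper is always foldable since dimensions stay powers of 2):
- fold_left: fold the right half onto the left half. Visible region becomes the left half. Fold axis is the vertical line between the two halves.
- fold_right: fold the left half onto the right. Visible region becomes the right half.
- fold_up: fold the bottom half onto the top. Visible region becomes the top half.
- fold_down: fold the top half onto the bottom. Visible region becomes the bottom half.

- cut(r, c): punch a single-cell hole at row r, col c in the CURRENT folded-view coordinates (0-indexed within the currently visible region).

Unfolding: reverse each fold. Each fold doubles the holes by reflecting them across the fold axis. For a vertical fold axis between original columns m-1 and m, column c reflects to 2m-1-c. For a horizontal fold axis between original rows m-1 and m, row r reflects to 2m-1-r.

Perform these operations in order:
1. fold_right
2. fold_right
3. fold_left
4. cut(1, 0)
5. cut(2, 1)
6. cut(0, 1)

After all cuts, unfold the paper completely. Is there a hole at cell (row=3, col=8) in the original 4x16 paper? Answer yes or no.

Answer: no

Derivation:
Op 1 fold_right: fold axis v@8; visible region now rows[0,4) x cols[8,16) = 4x8
Op 2 fold_right: fold axis v@12; visible region now rows[0,4) x cols[12,16) = 4x4
Op 3 fold_left: fold axis v@14; visible region now rows[0,4) x cols[12,14) = 4x2
Op 4 cut(1, 0): punch at orig (1,12); cuts so far [(1, 12)]; region rows[0,4) x cols[12,14) = 4x2
Op 5 cut(2, 1): punch at orig (2,13); cuts so far [(1, 12), (2, 13)]; region rows[0,4) x cols[12,14) = 4x2
Op 6 cut(0, 1): punch at orig (0,13); cuts so far [(0, 13), (1, 12), (2, 13)]; region rows[0,4) x cols[12,14) = 4x2
Unfold 1 (reflect across v@14): 6 holes -> [(0, 13), (0, 14), (1, 12), (1, 15), (2, 13), (2, 14)]
Unfold 2 (reflect across v@12): 12 holes -> [(0, 9), (0, 10), (0, 13), (0, 14), (1, 8), (1, 11), (1, 12), (1, 15), (2, 9), (2, 10), (2, 13), (2, 14)]
Unfold 3 (reflect across v@8): 24 holes -> [(0, 1), (0, 2), (0, 5), (0, 6), (0, 9), (0, 10), (0, 13), (0, 14), (1, 0), (1, 3), (1, 4), (1, 7), (1, 8), (1, 11), (1, 12), (1, 15), (2, 1), (2, 2), (2, 5), (2, 6), (2, 9), (2, 10), (2, 13), (2, 14)]
Holes: [(0, 1), (0, 2), (0, 5), (0, 6), (0, 9), (0, 10), (0, 13), (0, 14), (1, 0), (1, 3), (1, 4), (1, 7), (1, 8), (1, 11), (1, 12), (1, 15), (2, 1), (2, 2), (2, 5), (2, 6), (2, 9), (2, 10), (2, 13), (2, 14)]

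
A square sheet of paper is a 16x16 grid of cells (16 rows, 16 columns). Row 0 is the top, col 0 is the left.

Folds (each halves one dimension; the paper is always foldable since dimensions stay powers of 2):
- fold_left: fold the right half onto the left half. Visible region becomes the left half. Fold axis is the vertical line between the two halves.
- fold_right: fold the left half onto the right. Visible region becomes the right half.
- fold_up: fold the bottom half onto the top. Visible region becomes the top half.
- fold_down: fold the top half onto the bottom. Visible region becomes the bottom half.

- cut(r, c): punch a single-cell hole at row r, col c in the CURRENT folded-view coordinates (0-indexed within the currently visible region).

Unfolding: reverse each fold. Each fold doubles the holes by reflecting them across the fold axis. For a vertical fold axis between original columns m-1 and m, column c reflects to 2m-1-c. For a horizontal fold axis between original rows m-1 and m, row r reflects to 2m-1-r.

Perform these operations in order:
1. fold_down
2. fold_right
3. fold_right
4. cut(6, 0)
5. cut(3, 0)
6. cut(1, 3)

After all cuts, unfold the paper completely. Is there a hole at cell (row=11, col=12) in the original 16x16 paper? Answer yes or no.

Op 1 fold_down: fold axis h@8; visible region now rows[8,16) x cols[0,16) = 8x16
Op 2 fold_right: fold axis v@8; visible region now rows[8,16) x cols[8,16) = 8x8
Op 3 fold_right: fold axis v@12; visible region now rows[8,16) x cols[12,16) = 8x4
Op 4 cut(6, 0): punch at orig (14,12); cuts so far [(14, 12)]; region rows[8,16) x cols[12,16) = 8x4
Op 5 cut(3, 0): punch at orig (11,12); cuts so far [(11, 12), (14, 12)]; region rows[8,16) x cols[12,16) = 8x4
Op 6 cut(1, 3): punch at orig (9,15); cuts so far [(9, 15), (11, 12), (14, 12)]; region rows[8,16) x cols[12,16) = 8x4
Unfold 1 (reflect across v@12): 6 holes -> [(9, 8), (9, 15), (11, 11), (11, 12), (14, 11), (14, 12)]
Unfold 2 (reflect across v@8): 12 holes -> [(9, 0), (9, 7), (9, 8), (9, 15), (11, 3), (11, 4), (11, 11), (11, 12), (14, 3), (14, 4), (14, 11), (14, 12)]
Unfold 3 (reflect across h@8): 24 holes -> [(1, 3), (1, 4), (1, 11), (1, 12), (4, 3), (4, 4), (4, 11), (4, 12), (6, 0), (6, 7), (6, 8), (6, 15), (9, 0), (9, 7), (9, 8), (9, 15), (11, 3), (11, 4), (11, 11), (11, 12), (14, 3), (14, 4), (14, 11), (14, 12)]
Holes: [(1, 3), (1, 4), (1, 11), (1, 12), (4, 3), (4, 4), (4, 11), (4, 12), (6, 0), (6, 7), (6, 8), (6, 15), (9, 0), (9, 7), (9, 8), (9, 15), (11, 3), (11, 4), (11, 11), (11, 12), (14, 3), (14, 4), (14, 11), (14, 12)]

Answer: yes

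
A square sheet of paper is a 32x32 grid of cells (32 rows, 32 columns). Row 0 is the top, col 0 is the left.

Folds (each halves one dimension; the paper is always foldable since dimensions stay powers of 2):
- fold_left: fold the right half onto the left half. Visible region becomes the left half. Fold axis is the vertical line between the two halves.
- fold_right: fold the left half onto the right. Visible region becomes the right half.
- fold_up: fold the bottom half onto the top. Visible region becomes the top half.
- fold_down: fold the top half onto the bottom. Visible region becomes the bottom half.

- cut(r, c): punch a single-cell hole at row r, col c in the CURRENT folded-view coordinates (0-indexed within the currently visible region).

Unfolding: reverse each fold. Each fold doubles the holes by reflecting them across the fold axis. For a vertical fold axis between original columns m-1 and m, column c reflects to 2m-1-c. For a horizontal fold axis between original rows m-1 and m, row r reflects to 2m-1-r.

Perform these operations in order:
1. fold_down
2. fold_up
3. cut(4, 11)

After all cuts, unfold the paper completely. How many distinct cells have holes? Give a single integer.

Op 1 fold_down: fold axis h@16; visible region now rows[16,32) x cols[0,32) = 16x32
Op 2 fold_up: fold axis h@24; visible region now rows[16,24) x cols[0,32) = 8x32
Op 3 cut(4, 11): punch at orig (20,11); cuts so far [(20, 11)]; region rows[16,24) x cols[0,32) = 8x32
Unfold 1 (reflect across h@24): 2 holes -> [(20, 11), (27, 11)]
Unfold 2 (reflect across h@16): 4 holes -> [(4, 11), (11, 11), (20, 11), (27, 11)]

Answer: 4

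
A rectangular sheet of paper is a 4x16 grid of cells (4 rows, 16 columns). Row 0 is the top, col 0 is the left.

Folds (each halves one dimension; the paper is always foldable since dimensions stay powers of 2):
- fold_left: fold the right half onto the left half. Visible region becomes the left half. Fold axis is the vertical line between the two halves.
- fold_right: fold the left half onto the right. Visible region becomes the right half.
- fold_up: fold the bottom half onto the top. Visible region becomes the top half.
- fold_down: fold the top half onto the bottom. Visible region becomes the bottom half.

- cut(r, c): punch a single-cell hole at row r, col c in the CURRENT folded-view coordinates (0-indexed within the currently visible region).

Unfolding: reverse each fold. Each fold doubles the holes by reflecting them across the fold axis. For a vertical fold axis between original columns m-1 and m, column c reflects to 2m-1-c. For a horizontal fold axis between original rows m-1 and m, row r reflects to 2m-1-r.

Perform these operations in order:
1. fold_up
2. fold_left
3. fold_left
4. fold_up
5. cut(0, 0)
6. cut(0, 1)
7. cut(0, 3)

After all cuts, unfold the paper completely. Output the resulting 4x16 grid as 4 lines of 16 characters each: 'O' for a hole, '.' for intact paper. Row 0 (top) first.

Answer: OO.OO.OOOO.OO.OO
OO.OO.OOOO.OO.OO
OO.OO.OOOO.OO.OO
OO.OO.OOOO.OO.OO

Derivation:
Op 1 fold_up: fold axis h@2; visible region now rows[0,2) x cols[0,16) = 2x16
Op 2 fold_left: fold axis v@8; visible region now rows[0,2) x cols[0,8) = 2x8
Op 3 fold_left: fold axis v@4; visible region now rows[0,2) x cols[0,4) = 2x4
Op 4 fold_up: fold axis h@1; visible region now rows[0,1) x cols[0,4) = 1x4
Op 5 cut(0, 0): punch at orig (0,0); cuts so far [(0, 0)]; region rows[0,1) x cols[0,4) = 1x4
Op 6 cut(0, 1): punch at orig (0,1); cuts so far [(0, 0), (0, 1)]; region rows[0,1) x cols[0,4) = 1x4
Op 7 cut(0, 3): punch at orig (0,3); cuts so far [(0, 0), (0, 1), (0, 3)]; region rows[0,1) x cols[0,4) = 1x4
Unfold 1 (reflect across h@1): 6 holes -> [(0, 0), (0, 1), (0, 3), (1, 0), (1, 1), (1, 3)]
Unfold 2 (reflect across v@4): 12 holes -> [(0, 0), (0, 1), (0, 3), (0, 4), (0, 6), (0, 7), (1, 0), (1, 1), (1, 3), (1, 4), (1, 6), (1, 7)]
Unfold 3 (reflect across v@8): 24 holes -> [(0, 0), (0, 1), (0, 3), (0, 4), (0, 6), (0, 7), (0, 8), (0, 9), (0, 11), (0, 12), (0, 14), (0, 15), (1, 0), (1, 1), (1, 3), (1, 4), (1, 6), (1, 7), (1, 8), (1, 9), (1, 11), (1, 12), (1, 14), (1, 15)]
Unfold 4 (reflect across h@2): 48 holes -> [(0, 0), (0, 1), (0, 3), (0, 4), (0, 6), (0, 7), (0, 8), (0, 9), (0, 11), (0, 12), (0, 14), (0, 15), (1, 0), (1, 1), (1, 3), (1, 4), (1, 6), (1, 7), (1, 8), (1, 9), (1, 11), (1, 12), (1, 14), (1, 15), (2, 0), (2, 1), (2, 3), (2, 4), (2, 6), (2, 7), (2, 8), (2, 9), (2, 11), (2, 12), (2, 14), (2, 15), (3, 0), (3, 1), (3, 3), (3, 4), (3, 6), (3, 7), (3, 8), (3, 9), (3, 11), (3, 12), (3, 14), (3, 15)]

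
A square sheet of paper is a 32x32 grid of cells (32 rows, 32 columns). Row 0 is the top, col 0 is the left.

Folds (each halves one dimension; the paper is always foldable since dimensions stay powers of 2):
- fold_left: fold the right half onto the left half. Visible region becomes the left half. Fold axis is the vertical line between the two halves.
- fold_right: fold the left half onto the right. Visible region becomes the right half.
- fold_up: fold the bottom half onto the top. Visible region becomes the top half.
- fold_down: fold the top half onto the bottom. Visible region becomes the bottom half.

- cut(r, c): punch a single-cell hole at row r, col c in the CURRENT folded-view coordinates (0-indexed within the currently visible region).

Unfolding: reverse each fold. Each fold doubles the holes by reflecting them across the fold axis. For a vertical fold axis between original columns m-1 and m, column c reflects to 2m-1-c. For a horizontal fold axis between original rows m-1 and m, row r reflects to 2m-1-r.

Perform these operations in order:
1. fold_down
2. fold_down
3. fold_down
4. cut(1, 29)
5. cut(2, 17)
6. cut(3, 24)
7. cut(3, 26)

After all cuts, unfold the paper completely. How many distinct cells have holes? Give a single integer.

Op 1 fold_down: fold axis h@16; visible region now rows[16,32) x cols[0,32) = 16x32
Op 2 fold_down: fold axis h@24; visible region now rows[24,32) x cols[0,32) = 8x32
Op 3 fold_down: fold axis h@28; visible region now rows[28,32) x cols[0,32) = 4x32
Op 4 cut(1, 29): punch at orig (29,29); cuts so far [(29, 29)]; region rows[28,32) x cols[0,32) = 4x32
Op 5 cut(2, 17): punch at orig (30,17); cuts so far [(29, 29), (30, 17)]; region rows[28,32) x cols[0,32) = 4x32
Op 6 cut(3, 24): punch at orig (31,24); cuts so far [(29, 29), (30, 17), (31, 24)]; region rows[28,32) x cols[0,32) = 4x32
Op 7 cut(3, 26): punch at orig (31,26); cuts so far [(29, 29), (30, 17), (31, 24), (31, 26)]; region rows[28,32) x cols[0,32) = 4x32
Unfold 1 (reflect across h@28): 8 holes -> [(24, 24), (24, 26), (25, 17), (26, 29), (29, 29), (30, 17), (31, 24), (31, 26)]
Unfold 2 (reflect across h@24): 16 holes -> [(16, 24), (16, 26), (17, 17), (18, 29), (21, 29), (22, 17), (23, 24), (23, 26), (24, 24), (24, 26), (25, 17), (26, 29), (29, 29), (30, 17), (31, 24), (31, 26)]
Unfold 3 (reflect across h@16): 32 holes -> [(0, 24), (0, 26), (1, 17), (2, 29), (5, 29), (6, 17), (7, 24), (7, 26), (8, 24), (8, 26), (9, 17), (10, 29), (13, 29), (14, 17), (15, 24), (15, 26), (16, 24), (16, 26), (17, 17), (18, 29), (21, 29), (22, 17), (23, 24), (23, 26), (24, 24), (24, 26), (25, 17), (26, 29), (29, 29), (30, 17), (31, 24), (31, 26)]

Answer: 32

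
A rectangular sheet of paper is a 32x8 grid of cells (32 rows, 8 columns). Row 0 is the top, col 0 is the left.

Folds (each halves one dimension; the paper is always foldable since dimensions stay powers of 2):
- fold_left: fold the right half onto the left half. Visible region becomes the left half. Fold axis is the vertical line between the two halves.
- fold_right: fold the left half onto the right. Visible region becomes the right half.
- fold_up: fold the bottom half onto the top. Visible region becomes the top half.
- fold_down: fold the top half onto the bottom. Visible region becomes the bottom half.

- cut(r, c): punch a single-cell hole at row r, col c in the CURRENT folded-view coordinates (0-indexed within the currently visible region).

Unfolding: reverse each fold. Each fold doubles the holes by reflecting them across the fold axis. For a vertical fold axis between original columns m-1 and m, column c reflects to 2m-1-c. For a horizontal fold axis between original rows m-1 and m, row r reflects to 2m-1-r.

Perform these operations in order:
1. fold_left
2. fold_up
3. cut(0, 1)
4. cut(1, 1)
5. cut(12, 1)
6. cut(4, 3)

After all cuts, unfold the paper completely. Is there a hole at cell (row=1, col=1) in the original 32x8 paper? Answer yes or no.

Op 1 fold_left: fold axis v@4; visible region now rows[0,32) x cols[0,4) = 32x4
Op 2 fold_up: fold axis h@16; visible region now rows[0,16) x cols[0,4) = 16x4
Op 3 cut(0, 1): punch at orig (0,1); cuts so far [(0, 1)]; region rows[0,16) x cols[0,4) = 16x4
Op 4 cut(1, 1): punch at orig (1,1); cuts so far [(0, 1), (1, 1)]; region rows[0,16) x cols[0,4) = 16x4
Op 5 cut(12, 1): punch at orig (12,1); cuts so far [(0, 1), (1, 1), (12, 1)]; region rows[0,16) x cols[0,4) = 16x4
Op 6 cut(4, 3): punch at orig (4,3); cuts so far [(0, 1), (1, 1), (4, 3), (12, 1)]; region rows[0,16) x cols[0,4) = 16x4
Unfold 1 (reflect across h@16): 8 holes -> [(0, 1), (1, 1), (4, 3), (12, 1), (19, 1), (27, 3), (30, 1), (31, 1)]
Unfold 2 (reflect across v@4): 16 holes -> [(0, 1), (0, 6), (1, 1), (1, 6), (4, 3), (4, 4), (12, 1), (12, 6), (19, 1), (19, 6), (27, 3), (27, 4), (30, 1), (30, 6), (31, 1), (31, 6)]
Holes: [(0, 1), (0, 6), (1, 1), (1, 6), (4, 3), (4, 4), (12, 1), (12, 6), (19, 1), (19, 6), (27, 3), (27, 4), (30, 1), (30, 6), (31, 1), (31, 6)]

Answer: yes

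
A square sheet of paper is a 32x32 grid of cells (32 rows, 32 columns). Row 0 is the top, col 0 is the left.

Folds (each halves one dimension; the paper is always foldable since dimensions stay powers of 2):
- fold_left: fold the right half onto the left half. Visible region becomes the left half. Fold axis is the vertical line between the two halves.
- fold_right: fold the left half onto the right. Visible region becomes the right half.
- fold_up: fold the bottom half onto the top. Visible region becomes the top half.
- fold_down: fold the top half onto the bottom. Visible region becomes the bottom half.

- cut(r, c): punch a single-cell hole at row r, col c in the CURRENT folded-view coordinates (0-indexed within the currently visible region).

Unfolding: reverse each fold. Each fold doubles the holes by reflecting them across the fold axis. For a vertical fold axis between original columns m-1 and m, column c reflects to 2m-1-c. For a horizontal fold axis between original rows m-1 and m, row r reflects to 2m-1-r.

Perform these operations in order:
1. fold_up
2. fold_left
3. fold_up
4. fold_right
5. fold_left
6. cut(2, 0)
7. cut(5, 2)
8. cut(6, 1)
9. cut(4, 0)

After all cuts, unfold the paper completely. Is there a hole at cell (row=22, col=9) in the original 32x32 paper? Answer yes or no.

Answer: yes

Derivation:
Op 1 fold_up: fold axis h@16; visible region now rows[0,16) x cols[0,32) = 16x32
Op 2 fold_left: fold axis v@16; visible region now rows[0,16) x cols[0,16) = 16x16
Op 3 fold_up: fold axis h@8; visible region now rows[0,8) x cols[0,16) = 8x16
Op 4 fold_right: fold axis v@8; visible region now rows[0,8) x cols[8,16) = 8x8
Op 5 fold_left: fold axis v@12; visible region now rows[0,8) x cols[8,12) = 8x4
Op 6 cut(2, 0): punch at orig (2,8); cuts so far [(2, 8)]; region rows[0,8) x cols[8,12) = 8x4
Op 7 cut(5, 2): punch at orig (5,10); cuts so far [(2, 8), (5, 10)]; region rows[0,8) x cols[8,12) = 8x4
Op 8 cut(6, 1): punch at orig (6,9); cuts so far [(2, 8), (5, 10), (6, 9)]; region rows[0,8) x cols[8,12) = 8x4
Op 9 cut(4, 0): punch at orig (4,8); cuts so far [(2, 8), (4, 8), (5, 10), (6, 9)]; region rows[0,8) x cols[8,12) = 8x4
Unfold 1 (reflect across v@12): 8 holes -> [(2, 8), (2, 15), (4, 8), (4, 15), (5, 10), (5, 13), (6, 9), (6, 14)]
Unfold 2 (reflect across v@8): 16 holes -> [(2, 0), (2, 7), (2, 8), (2, 15), (4, 0), (4, 7), (4, 8), (4, 15), (5, 2), (5, 5), (5, 10), (5, 13), (6, 1), (6, 6), (6, 9), (6, 14)]
Unfold 3 (reflect across h@8): 32 holes -> [(2, 0), (2, 7), (2, 8), (2, 15), (4, 0), (4, 7), (4, 8), (4, 15), (5, 2), (5, 5), (5, 10), (5, 13), (6, 1), (6, 6), (6, 9), (6, 14), (9, 1), (9, 6), (9, 9), (9, 14), (10, 2), (10, 5), (10, 10), (10, 13), (11, 0), (11, 7), (11, 8), (11, 15), (13, 0), (13, 7), (13, 8), (13, 15)]
Unfold 4 (reflect across v@16): 64 holes -> [(2, 0), (2, 7), (2, 8), (2, 15), (2, 16), (2, 23), (2, 24), (2, 31), (4, 0), (4, 7), (4, 8), (4, 15), (4, 16), (4, 23), (4, 24), (4, 31), (5, 2), (5, 5), (5, 10), (5, 13), (5, 18), (5, 21), (5, 26), (5, 29), (6, 1), (6, 6), (6, 9), (6, 14), (6, 17), (6, 22), (6, 25), (6, 30), (9, 1), (9, 6), (9, 9), (9, 14), (9, 17), (9, 22), (9, 25), (9, 30), (10, 2), (10, 5), (10, 10), (10, 13), (10, 18), (10, 21), (10, 26), (10, 29), (11, 0), (11, 7), (11, 8), (11, 15), (11, 16), (11, 23), (11, 24), (11, 31), (13, 0), (13, 7), (13, 8), (13, 15), (13, 16), (13, 23), (13, 24), (13, 31)]
Unfold 5 (reflect across h@16): 128 holes -> [(2, 0), (2, 7), (2, 8), (2, 15), (2, 16), (2, 23), (2, 24), (2, 31), (4, 0), (4, 7), (4, 8), (4, 15), (4, 16), (4, 23), (4, 24), (4, 31), (5, 2), (5, 5), (5, 10), (5, 13), (5, 18), (5, 21), (5, 26), (5, 29), (6, 1), (6, 6), (6, 9), (6, 14), (6, 17), (6, 22), (6, 25), (6, 30), (9, 1), (9, 6), (9, 9), (9, 14), (9, 17), (9, 22), (9, 25), (9, 30), (10, 2), (10, 5), (10, 10), (10, 13), (10, 18), (10, 21), (10, 26), (10, 29), (11, 0), (11, 7), (11, 8), (11, 15), (11, 16), (11, 23), (11, 24), (11, 31), (13, 0), (13, 7), (13, 8), (13, 15), (13, 16), (13, 23), (13, 24), (13, 31), (18, 0), (18, 7), (18, 8), (18, 15), (18, 16), (18, 23), (18, 24), (18, 31), (20, 0), (20, 7), (20, 8), (20, 15), (20, 16), (20, 23), (20, 24), (20, 31), (21, 2), (21, 5), (21, 10), (21, 13), (21, 18), (21, 21), (21, 26), (21, 29), (22, 1), (22, 6), (22, 9), (22, 14), (22, 17), (22, 22), (22, 25), (22, 30), (25, 1), (25, 6), (25, 9), (25, 14), (25, 17), (25, 22), (25, 25), (25, 30), (26, 2), (26, 5), (26, 10), (26, 13), (26, 18), (26, 21), (26, 26), (26, 29), (27, 0), (27, 7), (27, 8), (27, 15), (27, 16), (27, 23), (27, 24), (27, 31), (29, 0), (29, 7), (29, 8), (29, 15), (29, 16), (29, 23), (29, 24), (29, 31)]
Holes: [(2, 0), (2, 7), (2, 8), (2, 15), (2, 16), (2, 23), (2, 24), (2, 31), (4, 0), (4, 7), (4, 8), (4, 15), (4, 16), (4, 23), (4, 24), (4, 31), (5, 2), (5, 5), (5, 10), (5, 13), (5, 18), (5, 21), (5, 26), (5, 29), (6, 1), (6, 6), (6, 9), (6, 14), (6, 17), (6, 22), (6, 25), (6, 30), (9, 1), (9, 6), (9, 9), (9, 14), (9, 17), (9, 22), (9, 25), (9, 30), (10, 2), (10, 5), (10, 10), (10, 13), (10, 18), (10, 21), (10, 26), (10, 29), (11, 0), (11, 7), (11, 8), (11, 15), (11, 16), (11, 23), (11, 24), (11, 31), (13, 0), (13, 7), (13, 8), (13, 15), (13, 16), (13, 23), (13, 24), (13, 31), (18, 0), (18, 7), (18, 8), (18, 15), (18, 16), (18, 23), (18, 24), (18, 31), (20, 0), (20, 7), (20, 8), (20, 15), (20, 16), (20, 23), (20, 24), (20, 31), (21, 2), (21, 5), (21, 10), (21, 13), (21, 18), (21, 21), (21, 26), (21, 29), (22, 1), (22, 6), (22, 9), (22, 14), (22, 17), (22, 22), (22, 25), (22, 30), (25, 1), (25, 6), (25, 9), (25, 14), (25, 17), (25, 22), (25, 25), (25, 30), (26, 2), (26, 5), (26, 10), (26, 13), (26, 18), (26, 21), (26, 26), (26, 29), (27, 0), (27, 7), (27, 8), (27, 15), (27, 16), (27, 23), (27, 24), (27, 31), (29, 0), (29, 7), (29, 8), (29, 15), (29, 16), (29, 23), (29, 24), (29, 31)]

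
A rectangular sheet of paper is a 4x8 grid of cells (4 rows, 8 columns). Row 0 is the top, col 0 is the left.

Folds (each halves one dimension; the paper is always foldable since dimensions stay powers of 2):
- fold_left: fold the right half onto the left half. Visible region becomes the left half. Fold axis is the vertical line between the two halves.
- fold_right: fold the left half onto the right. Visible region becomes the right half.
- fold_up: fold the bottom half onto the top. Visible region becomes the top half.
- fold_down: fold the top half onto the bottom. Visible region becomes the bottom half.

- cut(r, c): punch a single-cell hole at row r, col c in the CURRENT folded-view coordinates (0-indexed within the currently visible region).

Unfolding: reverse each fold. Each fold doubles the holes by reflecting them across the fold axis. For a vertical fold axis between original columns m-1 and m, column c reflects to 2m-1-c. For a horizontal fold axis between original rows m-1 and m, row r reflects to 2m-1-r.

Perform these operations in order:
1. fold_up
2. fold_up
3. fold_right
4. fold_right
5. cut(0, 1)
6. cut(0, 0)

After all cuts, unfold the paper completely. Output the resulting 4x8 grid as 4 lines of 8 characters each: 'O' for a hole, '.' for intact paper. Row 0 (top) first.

Op 1 fold_up: fold axis h@2; visible region now rows[0,2) x cols[0,8) = 2x8
Op 2 fold_up: fold axis h@1; visible region now rows[0,1) x cols[0,8) = 1x8
Op 3 fold_right: fold axis v@4; visible region now rows[0,1) x cols[4,8) = 1x4
Op 4 fold_right: fold axis v@6; visible region now rows[0,1) x cols[6,8) = 1x2
Op 5 cut(0, 1): punch at orig (0,7); cuts so far [(0, 7)]; region rows[0,1) x cols[6,8) = 1x2
Op 6 cut(0, 0): punch at orig (0,6); cuts so far [(0, 6), (0, 7)]; region rows[0,1) x cols[6,8) = 1x2
Unfold 1 (reflect across v@6): 4 holes -> [(0, 4), (0, 5), (0, 6), (0, 7)]
Unfold 2 (reflect across v@4): 8 holes -> [(0, 0), (0, 1), (0, 2), (0, 3), (0, 4), (0, 5), (0, 6), (0, 7)]
Unfold 3 (reflect across h@1): 16 holes -> [(0, 0), (0, 1), (0, 2), (0, 3), (0, 4), (0, 5), (0, 6), (0, 7), (1, 0), (1, 1), (1, 2), (1, 3), (1, 4), (1, 5), (1, 6), (1, 7)]
Unfold 4 (reflect across h@2): 32 holes -> [(0, 0), (0, 1), (0, 2), (0, 3), (0, 4), (0, 5), (0, 6), (0, 7), (1, 0), (1, 1), (1, 2), (1, 3), (1, 4), (1, 5), (1, 6), (1, 7), (2, 0), (2, 1), (2, 2), (2, 3), (2, 4), (2, 5), (2, 6), (2, 7), (3, 0), (3, 1), (3, 2), (3, 3), (3, 4), (3, 5), (3, 6), (3, 7)]

Answer: OOOOOOOO
OOOOOOOO
OOOOOOOO
OOOOOOOO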